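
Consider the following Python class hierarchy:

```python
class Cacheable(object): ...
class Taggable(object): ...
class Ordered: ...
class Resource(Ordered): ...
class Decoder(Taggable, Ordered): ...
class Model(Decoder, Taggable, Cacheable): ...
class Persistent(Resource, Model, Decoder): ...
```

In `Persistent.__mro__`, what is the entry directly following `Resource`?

L[Persistent] = Persistent + merge(L[Resource], L[Model], L[Decoder], [Resource Model Decoder])
  take Resource:  [Resource Ordered object] + [Model Decoder Taggable Ordered Cacheable object] + [Decoder Taggable Ordered object] + [Resource Model Decoder]
  take Model:  [Ordered object] + [Model Decoder Taggable Ordered Cacheable object] + [Decoder Taggable Ordered object] + [Model Decoder]
  take Decoder:  [Ordered object] + [Decoder Taggable Ordered Cacheable object] + [Decoder Taggable Ordered object] + [Decoder]
  take Taggable:  [Ordered object] + [Taggable Ordered Cacheable object] + [Taggable Ordered object]
  take Ordered:  [Ordered object] + [Ordered Cacheable object] + [Ordered object]
  take Cacheable:  [object] + [Cacheable object] + [object]
  take object:  [object] + [object] + [object]
MRO: Persistent Resource Model Decoder Taggable Ordered Cacheable object
Resource is at position 1; next is Model.

Model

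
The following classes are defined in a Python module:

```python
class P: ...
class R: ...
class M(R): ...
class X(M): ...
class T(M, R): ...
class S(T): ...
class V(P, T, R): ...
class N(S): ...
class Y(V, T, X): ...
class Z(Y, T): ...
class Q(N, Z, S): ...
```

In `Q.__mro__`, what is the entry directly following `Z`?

L[Q] = Q + merge(L[N], L[Z], L[S], [N Z S])
  take N:  [N S T M R object] + [Z Y V P T X M R object] + [S T M R object] + [N Z S]
  take Z:  [S T M R object] + [Z Y V P T X M R object] + [S T M R object] + [Z S]
  take S:  [S T M R object] + [Y V P T X M R object] + [S T M R object] + [S]
  take Y:  [T M R object] + [Y V P T X M R object] + [T M R object]
  take V:  [T M R object] + [V P T X M R object] + [T M R object]
  take P:  [T M R object] + [P T X M R object] + [T M R object]
  take T:  [T M R object] + [T X M R object] + [T M R object]
  take X:  [M R object] + [X M R object] + [M R object]
  take M:  [M R object] + [M R object] + [M R object]
  take R:  [R object] + [R object] + [R object]
  take object:  [object] + [object] + [object]
MRO: Q N Z S Y V P T X M R object
Z is at position 2; next is S.

S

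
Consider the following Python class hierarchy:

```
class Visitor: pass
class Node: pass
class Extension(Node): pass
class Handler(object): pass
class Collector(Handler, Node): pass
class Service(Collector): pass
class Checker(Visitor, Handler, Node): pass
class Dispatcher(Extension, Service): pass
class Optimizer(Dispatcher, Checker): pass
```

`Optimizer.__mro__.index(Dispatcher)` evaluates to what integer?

L[Optimizer] = Optimizer + merge(L[Dispatcher], L[Checker], [Dispatcher Checker])
  take Dispatcher:  [Dispatcher Extension Service Collector Handler Node object] + [Checker Visitor Handler Node object] + [Dispatcher Checker]
  take Extension:  [Extension Service Collector Handler Node object] + [Checker Visitor Handler Node object] + [Checker]
  take Service:  [Service Collector Handler Node object] + [Checker Visitor Handler Node object] + [Checker]
  take Collector:  [Collector Handler Node object] + [Checker Visitor Handler Node object] + [Checker]
  take Checker:  [Handler Node object] + [Checker Visitor Handler Node object] + [Checker]
  take Visitor:  [Handler Node object] + [Visitor Handler Node object]
  take Handler:  [Handler Node object] + [Handler Node object]
  take Node:  [Node object] + [Node object]
  take object:  [object] + [object]
MRO: Optimizer Dispatcher Extension Service Collector Checker Visitor Handler Node object
Dispatcher sits at index 1.

1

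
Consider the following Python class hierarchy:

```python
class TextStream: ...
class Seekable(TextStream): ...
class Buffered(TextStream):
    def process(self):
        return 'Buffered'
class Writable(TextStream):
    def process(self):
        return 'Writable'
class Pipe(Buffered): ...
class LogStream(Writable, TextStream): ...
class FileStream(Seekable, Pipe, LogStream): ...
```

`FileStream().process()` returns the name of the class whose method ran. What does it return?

Buffered

L[FileStream] = FileStream + merge(L[Seekable], L[Pipe], L[LogStream], [Seekable Pipe LogStream])
  take Seekable:  [Seekable TextStream object] + [Pipe Buffered TextStream object] + [LogStream Writable TextStream object] + [Seekable Pipe LogStream]
  take Pipe:  [TextStream object] + [Pipe Buffered TextStream object] + [LogStream Writable TextStream object] + [Pipe LogStream]
  take Buffered:  [TextStream object] + [Buffered TextStream object] + [LogStream Writable TextStream object] + [LogStream]
  take LogStream:  [TextStream object] + [TextStream object] + [LogStream Writable TextStream object] + [LogStream]
  take Writable:  [TextStream object] + [TextStream object] + [Writable TextStream object]
  take TextStream:  [TextStream object] + [TextStream object] + [TextStream object]
  take object:  [object] + [object] + [object]
MRO: FileStream Seekable Pipe Buffered LogStream Writable TextStream object
process is defined in: Buffered, Writable. First along the MRO is Buffered.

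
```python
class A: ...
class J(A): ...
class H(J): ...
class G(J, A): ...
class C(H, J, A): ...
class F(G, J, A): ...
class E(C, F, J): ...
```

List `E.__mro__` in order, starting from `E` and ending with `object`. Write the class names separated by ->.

L[E] = E + merge(L[C], L[F], L[J], [C F J])
  take C:  [C H J A object] + [F G J A object] + [J A object] + [C F J]
  take H:  [H J A object] + [F G J A object] + [J A object] + [F J]
  take F:  [J A object] + [F G J A object] + [J A object] + [F J]
  take G:  [J A object] + [G J A object] + [J A object] + [J]
  take J:  [J A object] + [J A object] + [J A object] + [J]
  take A:  [A object] + [A object] + [A object]
  take object:  [object] + [object] + [object]

E -> C -> H -> F -> G -> J -> A -> object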